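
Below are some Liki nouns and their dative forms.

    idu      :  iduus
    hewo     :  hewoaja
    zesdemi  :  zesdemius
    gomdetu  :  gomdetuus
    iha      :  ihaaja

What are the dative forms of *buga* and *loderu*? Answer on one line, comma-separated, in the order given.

The pattern is height harmony: -us when the last vowel of the stem is a high vowel (*idu*, *zesdemi*, *gomdetu*); -aja when the last vowel of the stem is a non-high vowel (*hewo*, *iha*).
*buga*: last vowel = /a/, a non-high vowel → -aja → *bugaaja*.
The last vowel of *loderu* is /u/, which is a high vowel, so the suffix is -us, giving *loderuus*.

bugaaja, loderuus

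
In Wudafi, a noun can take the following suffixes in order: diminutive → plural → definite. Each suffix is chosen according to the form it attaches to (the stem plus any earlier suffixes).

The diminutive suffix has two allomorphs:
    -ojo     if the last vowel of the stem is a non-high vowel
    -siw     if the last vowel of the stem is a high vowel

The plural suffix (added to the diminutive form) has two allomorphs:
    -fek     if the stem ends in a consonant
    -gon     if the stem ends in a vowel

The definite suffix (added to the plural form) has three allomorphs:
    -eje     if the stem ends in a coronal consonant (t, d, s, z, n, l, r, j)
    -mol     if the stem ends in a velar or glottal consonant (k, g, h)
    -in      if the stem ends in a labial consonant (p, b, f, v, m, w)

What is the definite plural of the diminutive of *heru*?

*heru*: last vowel = /u/, a high vowel → -siw → *herusiw*.
The diminutive form *herusiw* — final sound /w/ (a consonant) → -fek → *herusiwfek*.
The plural form *herusiwfek* — final consonant /k/ (velar/glottal) → -mol → *herusiwfekmol*.

herusiwfekmol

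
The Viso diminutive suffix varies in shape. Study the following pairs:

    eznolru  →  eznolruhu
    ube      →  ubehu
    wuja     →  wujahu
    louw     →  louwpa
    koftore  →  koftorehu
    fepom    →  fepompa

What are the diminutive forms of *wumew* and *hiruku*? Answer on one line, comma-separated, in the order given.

The alternation tracks the final sound of the stem — -pa when the stem ends in a consonant (*louw*, *fepom*); -hu when the stem ends in a vowel (*eznolru*, *ube*, *wuja*, *koftore*).
*wumew*: final sound = /w/, a consonant → -pa → *wumewpa*.
The final sound of *hiruku* is /u/, which is a vowel, so the suffix is -hu, giving *hirukuhu*.

wumewpa, hirukuhu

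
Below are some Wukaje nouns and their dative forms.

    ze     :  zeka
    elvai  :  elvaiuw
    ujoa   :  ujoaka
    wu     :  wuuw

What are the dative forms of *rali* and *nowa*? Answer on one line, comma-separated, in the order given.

raliuw, nowaka

The alternation tracks the last vowel of the stem — -uw when the last vowel of the stem is a high vowel (*elvai*, *wu*); -ka when the last vowel of the stem is a non-high vowel (*ze*, *ujoa*).
Since the last vowel of *rali* is /i/ (a high vowel), it takes -uw, giving *raliuw*.
Since the last vowel of *nowa* is /a/ (a non-high vowel), it takes -ka, giving *nowaka*.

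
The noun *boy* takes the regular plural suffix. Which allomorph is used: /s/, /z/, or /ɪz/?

/z/

The stem *boy* ends in a voiced non-sibilant sound.
The plural suffix surfaces as /ɪz/ after sibilants, /s/ after other voiceless consonants, and /z/ after other voiced sounds.
So the plural -s on *boy* is pronounced /z/.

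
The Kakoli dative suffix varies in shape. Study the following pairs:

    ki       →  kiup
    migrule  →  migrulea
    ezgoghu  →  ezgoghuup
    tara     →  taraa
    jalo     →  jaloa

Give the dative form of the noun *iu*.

The pattern is height harmony: -up when the last vowel of the stem is a high vowel (*ki*, *ezgoghu*); -a when the last vowel of the stem is a non-high vowel (*migrule*, *tara*, *jalo*).
*iu* — last vowel /u/ (a high vowel) → -up → *iuup*.

iuup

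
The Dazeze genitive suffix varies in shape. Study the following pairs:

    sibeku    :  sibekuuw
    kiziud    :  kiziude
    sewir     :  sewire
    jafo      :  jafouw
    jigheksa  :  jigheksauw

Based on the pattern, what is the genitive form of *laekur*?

The alternation tracks the final sound of the stem — -e when the stem ends in a consonant (*kiziud*, *sewir*); -uw when the stem ends in a vowel (*sibeku*, *jafo*, *jigheksa*).
*laekur* — final sound /r/ (a consonant) → -e → *laekure*.

laekure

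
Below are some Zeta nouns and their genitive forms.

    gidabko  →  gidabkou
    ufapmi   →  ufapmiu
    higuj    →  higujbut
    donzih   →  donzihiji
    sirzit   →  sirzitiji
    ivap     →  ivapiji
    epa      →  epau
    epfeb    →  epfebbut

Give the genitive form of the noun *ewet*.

The suffix is conditioned by the final sound: -iji when the stem ends in a voiceless consonant (*donzih*, *sirzit*, *ivap*); -but when the stem ends in a voiced consonant (*higuj*, *epfeb*); -u when the stem ends in a vowel (*gidabko*, *ufapmi*, *epa*).
Since the final sound of *ewet* is /t/ (a voiceless consonant), it takes -iji, giving *ewetiji*.

ewetiji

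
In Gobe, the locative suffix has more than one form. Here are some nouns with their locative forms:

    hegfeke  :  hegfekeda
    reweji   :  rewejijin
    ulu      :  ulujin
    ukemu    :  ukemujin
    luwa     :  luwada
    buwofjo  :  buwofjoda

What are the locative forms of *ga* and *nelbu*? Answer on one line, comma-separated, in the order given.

gada, nelbujin

The pattern is height harmony: -jin when the last vowel of the stem is a high vowel (*reweji*, *ulu*, *ukemu*); -da when the last vowel of the stem is a non-high vowel (*hegfeke*, *luwa*, *buwofjo*).
Since the last vowel of *ga* is /a/ (a non-high vowel), it takes -da, giving *gada*.
Since the last vowel of *nelbu* is /u/ (a high vowel), it takes -jin, giving *nelbujin*.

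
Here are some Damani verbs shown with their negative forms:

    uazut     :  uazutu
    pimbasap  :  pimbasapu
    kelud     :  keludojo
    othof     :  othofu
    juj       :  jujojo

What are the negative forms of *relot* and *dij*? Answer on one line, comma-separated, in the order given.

relotu, dijojo

The suffix is conditioned by the final consonant: -u when the stem ends in a voiceless consonant (*uazut*, *pimbasap*, *othof*); -ojo when the stem ends in a voiced consonant (*kelud*, *juj*).
*relot*: final consonant = /t/, voiceless → -u → *relotu*.
*dij* — final consonant /j/ (voiced) → -ojo → *dijojo*.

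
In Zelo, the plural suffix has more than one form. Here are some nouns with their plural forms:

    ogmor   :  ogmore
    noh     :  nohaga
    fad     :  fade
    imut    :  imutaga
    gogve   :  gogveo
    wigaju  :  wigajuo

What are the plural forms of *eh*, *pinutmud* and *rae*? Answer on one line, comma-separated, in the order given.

Looking at the final sound of each stem: -aga when the stem ends in a voiceless consonant (*noh*, *imut*); -e when the stem ends in a voiced consonant (*ogmor*, *fad*); -o when the stem ends in a vowel (*gogve*, *wigaju*).
Since the final sound of *eh* is /h/ (a voiceless consonant), it takes -aga, giving *ehaga*.
*pinutmud* — final sound /d/ (a voiced consonant) → -e → *pinutmude*.
The final sound of *rae* is /e/, which is a vowel, so the suffix is -o, giving *raeo*.

ehaga, pinutmude, raeo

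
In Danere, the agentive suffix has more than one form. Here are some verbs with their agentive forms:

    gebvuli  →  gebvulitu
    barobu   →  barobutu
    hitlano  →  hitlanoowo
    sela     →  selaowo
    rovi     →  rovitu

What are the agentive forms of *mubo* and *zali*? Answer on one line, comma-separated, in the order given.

The alternation tracks the last vowel of the stem — -tu when the last vowel of the stem is a high vowel (*gebvuli*, *barobu*, *rovi*); -owo when the last vowel of the stem is a non-high vowel (*hitlano*, *sela*).
*mubo*: last vowel = /o/, a non-high vowel → -owo → *muboowo*.
The last vowel of *zali* is /i/, which is a high vowel, so the suffix is -tu, giving *zalitu*.

muboowo, zalitu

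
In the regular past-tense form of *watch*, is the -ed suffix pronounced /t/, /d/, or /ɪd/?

The stem *watch* ends in a voiceless consonant other than /t/.
The -ed suffix is realized as /ɪd/ after /t, d/; as /t/ after other voiceless consonants; and as /d/ after other voiced sounds.
So -ed on *watch* is pronounced /t/.

/t/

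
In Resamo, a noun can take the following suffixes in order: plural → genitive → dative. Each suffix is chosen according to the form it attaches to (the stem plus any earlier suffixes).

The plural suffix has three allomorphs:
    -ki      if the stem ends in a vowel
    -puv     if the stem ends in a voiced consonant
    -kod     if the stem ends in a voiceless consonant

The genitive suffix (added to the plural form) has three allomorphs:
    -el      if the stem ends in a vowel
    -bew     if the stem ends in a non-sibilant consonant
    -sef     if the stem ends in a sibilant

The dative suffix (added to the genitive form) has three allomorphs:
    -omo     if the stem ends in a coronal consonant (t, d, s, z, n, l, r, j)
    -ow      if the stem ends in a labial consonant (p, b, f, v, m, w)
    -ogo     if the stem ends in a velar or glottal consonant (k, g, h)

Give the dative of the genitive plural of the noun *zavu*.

The final sound of *zavu* is /u/, which is a vowel, so the plural suffix is -ki, giving *zavuki*.
The plural form *zavuki* — final sound /i/ (a vowel) → -el → *zavukiel*.
The genitive form *zavukiel* — final consonant /l/ (coronal) → -omo → *zavukielomo*.

zavukielomo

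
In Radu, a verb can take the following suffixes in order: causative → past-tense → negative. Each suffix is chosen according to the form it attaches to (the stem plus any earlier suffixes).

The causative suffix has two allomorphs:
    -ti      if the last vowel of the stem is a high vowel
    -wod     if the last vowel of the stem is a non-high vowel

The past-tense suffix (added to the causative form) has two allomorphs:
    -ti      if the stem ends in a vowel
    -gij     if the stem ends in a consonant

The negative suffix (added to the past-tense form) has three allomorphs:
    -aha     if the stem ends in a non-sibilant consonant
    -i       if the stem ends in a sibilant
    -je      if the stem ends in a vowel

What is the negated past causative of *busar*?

*busar*: last vowel = /a/, a non-high vowel → -wod → *busarwod*.
The causative form *busarwod* — final sound /d/ (a consonant) → -gij → *busarwodgij*.
The final sound of the past-tense form *busarwodgij* is /j/, which is a non-sibilant consonant, so the negative suffix is -aha, giving *busarwodgijaha*.

busarwodgijaha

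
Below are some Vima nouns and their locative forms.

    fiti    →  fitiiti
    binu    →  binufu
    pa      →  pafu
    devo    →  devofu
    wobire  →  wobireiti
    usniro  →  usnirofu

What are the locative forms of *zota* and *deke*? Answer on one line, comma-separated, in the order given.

The alternation tracks the last vowel of the stem — -iti when the last vowel of the stem is a front vowel (*fiti*, *wobire*); -fu when the last vowel of the stem is a back vowel (*binu*, *pa*, *devo*, *usniro*).
*zota*: last vowel = /a/, a back vowel → -fu → *zotafu*.
The last vowel of *deke* is /e/, which is a front vowel, so the suffix is -iti, giving *dekeiti*.

zotafu, dekeiti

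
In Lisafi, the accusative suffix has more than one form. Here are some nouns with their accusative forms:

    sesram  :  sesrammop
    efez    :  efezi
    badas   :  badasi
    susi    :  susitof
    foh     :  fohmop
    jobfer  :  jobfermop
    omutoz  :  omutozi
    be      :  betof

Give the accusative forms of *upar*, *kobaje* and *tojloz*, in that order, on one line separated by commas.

uparmop, kobajetof, tojlozi

Looking at the final sound of each stem: -i when the stem ends in a sibilant (*efez*, *badas*, *omutoz*); -mop when the stem ends in a non-sibilant consonant (*sesram*, *foh*, *jobfer*); -tof when the stem ends in a vowel (*susi*, *be*).
Since the final sound of *upar* is /r/ (a non-sibilant consonant), it takes -mop, giving *uparmop*.
*kobaje* — final sound /e/ (a vowel) → -tof → *kobajetof*.
The final sound of *tojloz* is /z/, which is a sibilant, so the suffix is -i, giving *tojlozi*.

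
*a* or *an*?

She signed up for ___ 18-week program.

an

The indefinite article is chosen by the initial *sound* of the following word, not its spelling.
The number *18* is spoken "eighteen", beginning with /ˌeɪˈtiːn/ — a vowel sound.
So the article is *an*: She signed up for an 18-week program.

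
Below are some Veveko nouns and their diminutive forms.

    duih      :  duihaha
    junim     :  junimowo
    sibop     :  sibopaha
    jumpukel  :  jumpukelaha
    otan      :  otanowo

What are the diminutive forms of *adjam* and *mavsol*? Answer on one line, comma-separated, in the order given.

The alternation tracks the final consonant of the stem — -owo when the stem ends in a nasal (*junim*, *otan*); -aha when the stem ends in a non-nasal consonant (*duih*, *sibop*, *jumpukel*).
*adjam*: final consonant = /m/, a nasal → -owo → *adjamowo*.
*mavsol*: final consonant = /l/, non-nasal → -aha → *mavsolaha*.

adjamowo, mavsolaha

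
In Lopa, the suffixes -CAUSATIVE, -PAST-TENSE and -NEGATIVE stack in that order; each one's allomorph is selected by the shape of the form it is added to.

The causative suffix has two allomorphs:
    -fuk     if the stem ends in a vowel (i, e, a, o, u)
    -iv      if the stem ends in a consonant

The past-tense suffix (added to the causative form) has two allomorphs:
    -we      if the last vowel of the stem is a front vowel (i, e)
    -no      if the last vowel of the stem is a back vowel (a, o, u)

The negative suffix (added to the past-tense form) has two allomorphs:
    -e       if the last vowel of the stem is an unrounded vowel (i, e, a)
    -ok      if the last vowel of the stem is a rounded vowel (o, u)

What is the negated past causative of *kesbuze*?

Since the final sound of *kesbuze* is /e/ (a vowel), it takes -fuk, giving *kesbuzefuk*.
The last vowel of the causative form *kesbuzefuk* is /u/, which is a back vowel, so the past-tense suffix is -no, giving *kesbuzefukno*.
The past-tense form *kesbuzefukno*: last vowel = /o/, a rounded vowel → -ok → *kesbuzefuknook*.

kesbuzefuknook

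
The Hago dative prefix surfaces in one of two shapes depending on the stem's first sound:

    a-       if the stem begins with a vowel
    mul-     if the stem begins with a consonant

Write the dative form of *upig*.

The first sound of *upig* is /u/, which is a vowel, so the prefix is a-, giving *aupig*.

aupig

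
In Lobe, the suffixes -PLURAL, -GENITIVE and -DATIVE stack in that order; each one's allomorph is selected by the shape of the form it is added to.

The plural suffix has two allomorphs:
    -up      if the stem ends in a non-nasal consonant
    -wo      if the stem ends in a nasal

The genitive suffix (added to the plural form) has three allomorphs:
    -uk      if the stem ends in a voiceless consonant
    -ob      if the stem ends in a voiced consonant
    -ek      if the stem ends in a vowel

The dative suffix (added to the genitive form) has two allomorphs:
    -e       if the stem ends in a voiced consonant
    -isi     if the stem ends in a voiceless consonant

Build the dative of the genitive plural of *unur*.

*unur*: final consonant = /r/, non-nasal → -up → *unurup*.
The plural form *unurup* — final sound /p/ (a voiceless consonant) → -uk → *unurupuk*.
The genitive form *unurupuk*: final consonant = /k/, voiceless → -isi → *unurupukisi*.

unurupukisi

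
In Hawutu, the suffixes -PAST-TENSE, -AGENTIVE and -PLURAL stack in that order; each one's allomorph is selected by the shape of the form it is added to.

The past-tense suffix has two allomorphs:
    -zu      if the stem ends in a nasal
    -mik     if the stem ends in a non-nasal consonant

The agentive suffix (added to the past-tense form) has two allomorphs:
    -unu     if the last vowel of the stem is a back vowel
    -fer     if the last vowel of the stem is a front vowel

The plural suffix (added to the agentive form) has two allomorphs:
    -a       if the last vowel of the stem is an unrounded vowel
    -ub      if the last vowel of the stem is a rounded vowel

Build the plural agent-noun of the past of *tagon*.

The final consonant of *tagon* is /n/, which is a nasal, so the past-tense suffix is -zu, giving *tagonzu*.
The past-tense form *tagonzu* — last vowel /u/ (a back vowel) → -unu → *tagonzuunu*.
Since the last vowel of the agentive form *tagonzuunu* is /u/ (a rounded vowel), it takes -ub, giving *tagonzuunuub*.

tagonzuunuub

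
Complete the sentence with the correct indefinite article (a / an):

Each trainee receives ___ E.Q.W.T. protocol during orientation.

The indefinite article is chosen by the initial *sound* of the following word, not its spelling.
The initialism *E.Q.W.T.* is read letter by letter; the first letter, E, is pronounced /iː/, which begins with a vowel sound.
So the article is *an*: Each trainee receives an E.Q.W.T. protocol during orientation.

an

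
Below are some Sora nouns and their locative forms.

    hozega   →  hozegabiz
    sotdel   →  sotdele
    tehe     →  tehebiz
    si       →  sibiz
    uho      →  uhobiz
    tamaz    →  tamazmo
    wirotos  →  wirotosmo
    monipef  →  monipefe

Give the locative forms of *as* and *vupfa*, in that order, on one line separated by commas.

asmo, vupfabiz

Looking at the final sound of each stem: -mo when the stem ends in a sibilant (*tamaz*, *wirotos*); -e when the stem ends in a non-sibilant consonant (*sotdel*, *monipef*); -biz when the stem ends in a vowel (*hozega*, *tehe*, *si*, *uho*).
Since the final sound of *as* is /s/ (a sibilant), it takes -mo, giving *asmo*.
*vupfa*: final sound = /a/, a vowel → -biz → *vupfabiz*.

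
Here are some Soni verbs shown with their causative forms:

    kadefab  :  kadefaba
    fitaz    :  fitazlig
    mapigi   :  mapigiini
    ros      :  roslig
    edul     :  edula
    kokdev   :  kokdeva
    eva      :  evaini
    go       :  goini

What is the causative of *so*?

The alternation tracks the final sound of the stem — -lig when the stem ends in a sibilant (*fitaz*, *ros*); -a when the stem ends in a non-sibilant consonant (*kadefab*, *edul*, *kokdev*); -ini when the stem ends in a vowel (*mapigi*, *eva*, *go*).
*so* — final sound /o/ (a vowel) → -ini → *soini*.

soini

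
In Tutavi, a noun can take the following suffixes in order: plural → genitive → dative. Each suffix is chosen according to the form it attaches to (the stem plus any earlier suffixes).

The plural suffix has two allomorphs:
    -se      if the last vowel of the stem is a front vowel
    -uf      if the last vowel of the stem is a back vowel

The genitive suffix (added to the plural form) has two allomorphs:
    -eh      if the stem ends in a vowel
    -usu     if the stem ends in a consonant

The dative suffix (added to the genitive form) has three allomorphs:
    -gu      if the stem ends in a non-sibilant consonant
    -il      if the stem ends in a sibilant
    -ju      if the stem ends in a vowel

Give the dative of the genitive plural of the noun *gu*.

*gu*: last vowel = /u/, a back vowel → -uf → *guuf*.
The plural form *guuf*: final sound = /f/, a consonant → -usu → *guufusu*.
The genitive form *guufusu* — final sound /u/ (a vowel) → -ju → *guufusuju*.

guufusuju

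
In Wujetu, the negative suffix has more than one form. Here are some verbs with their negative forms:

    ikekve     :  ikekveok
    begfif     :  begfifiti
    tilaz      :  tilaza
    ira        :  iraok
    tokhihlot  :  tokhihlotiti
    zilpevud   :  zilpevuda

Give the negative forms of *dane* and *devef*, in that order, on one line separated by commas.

daneok, devefiti

The suffix is conditioned by the final sound: -iti when the stem ends in a voiceless consonant (*begfif*, *tokhihlot*); -a when the stem ends in a voiced consonant (*tilaz*, *zilpevud*); -ok when the stem ends in a vowel (*ikekve*, *ira*).
The final sound of *dane* is /e/, which is a vowel, so the suffix is -ok, giving *daneok*.
*devef* — final sound /f/ (a voiceless consonant) → -iti → *devefiti*.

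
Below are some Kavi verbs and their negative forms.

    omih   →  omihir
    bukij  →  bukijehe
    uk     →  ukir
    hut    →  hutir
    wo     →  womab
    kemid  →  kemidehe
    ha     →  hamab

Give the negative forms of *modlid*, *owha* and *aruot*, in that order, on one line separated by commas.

modlidehe, owhamab, aruotir

The alternation tracks the final sound of the stem — -ir when the stem ends in a voiceless consonant (*omih*, *uk*, *hut*); -ehe when the stem ends in a voiced consonant (*bukij*, *kemid*); -mab when the stem ends in a vowel (*wo*, *ha*).
*modlid*: final sound = /d/, a voiced consonant → -ehe → *modlidehe*.
The final sound of *owha* is /a/, which is a vowel, so the suffix is -mab, giving *owhamab*.
Since the final sound of *aruot* is /t/ (a voiceless consonant), it takes -ir, giving *aruotir*.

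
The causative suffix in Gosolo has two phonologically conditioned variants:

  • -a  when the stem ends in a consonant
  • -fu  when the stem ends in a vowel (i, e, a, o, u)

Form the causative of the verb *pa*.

The final sound of *pa* is /a/, which is a vowel, so the suffix is -fu, giving *pafu*.

pafu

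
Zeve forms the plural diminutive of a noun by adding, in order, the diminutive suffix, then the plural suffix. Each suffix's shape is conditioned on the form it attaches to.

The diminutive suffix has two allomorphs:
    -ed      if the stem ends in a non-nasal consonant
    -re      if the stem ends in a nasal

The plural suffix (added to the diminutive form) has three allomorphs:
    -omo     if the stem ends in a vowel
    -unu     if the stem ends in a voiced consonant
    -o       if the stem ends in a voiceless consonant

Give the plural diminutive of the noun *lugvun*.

lugvunreomo

*lugvun*: final consonant = /n/, a nasal → -re → *lugvunre*.
Since the final sound of the diminutive form *lugvunre* is /e/ (a vowel), it takes -omo, giving *lugvunreomo*.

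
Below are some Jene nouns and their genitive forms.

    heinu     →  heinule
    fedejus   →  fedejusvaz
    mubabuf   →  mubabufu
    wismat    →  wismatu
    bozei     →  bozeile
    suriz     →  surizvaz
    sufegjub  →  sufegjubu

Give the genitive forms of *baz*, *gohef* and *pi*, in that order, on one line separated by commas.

The pattern is sibilance of the final sound: -vaz when the stem ends in a sibilant (*fedejus*, *suriz*); -u when the stem ends in a non-sibilant consonant (*mubabuf*, *wismat*, *sufegjub*); -le when the stem ends in a vowel (*heinu*, *bozei*).
Since the final sound of *baz* is /z/ (a sibilant), it takes -vaz, giving *bazvaz*.
*gohef*: final sound = /f/, a non-sibilant consonant → -u → *gohefu*.
*pi* — final sound /i/ (a vowel) → -le → *pile*.

bazvaz, gohefu, pile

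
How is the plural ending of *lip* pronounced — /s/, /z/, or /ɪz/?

The stem *lip* ends in a voiceless non-sibilant consonant.
The plural suffix surfaces as /ɪz/ after sibilants, /s/ after other voiceless consonants, and /z/ after other voiced sounds.
So the plural -s on *lip* is pronounced /s/.

/s/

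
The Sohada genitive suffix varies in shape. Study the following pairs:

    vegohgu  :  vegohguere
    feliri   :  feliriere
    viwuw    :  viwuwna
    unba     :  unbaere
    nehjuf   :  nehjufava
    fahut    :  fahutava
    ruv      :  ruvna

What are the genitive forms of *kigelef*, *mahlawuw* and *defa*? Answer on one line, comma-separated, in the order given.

The suffix is conditioned by the final sound: -ava when the stem ends in a voiceless consonant (*nehjuf*, *fahut*); -na when the stem ends in a voiced consonant (*viwuw*, *ruv*); -ere when the stem ends in a vowel (*vegohgu*, *feliri*, *unba*).
*kigelef* — final sound /f/ (a voiceless consonant) → -ava → *kigelefava*.
*mahlawuw* — final sound /w/ (a voiced consonant) → -na → *mahlawuwna*.
Since the final sound of *defa* is /a/ (a vowel), it takes -ere, giving *defaere*.

kigelefava, mahlawuwna, defaere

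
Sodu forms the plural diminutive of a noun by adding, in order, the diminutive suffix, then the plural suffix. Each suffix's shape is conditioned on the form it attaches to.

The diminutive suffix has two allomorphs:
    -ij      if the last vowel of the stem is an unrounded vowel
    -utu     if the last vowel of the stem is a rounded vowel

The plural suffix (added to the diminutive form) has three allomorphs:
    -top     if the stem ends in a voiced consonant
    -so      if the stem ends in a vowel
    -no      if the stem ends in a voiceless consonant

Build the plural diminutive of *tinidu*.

Since the last vowel of *tinidu* is /u/ (a rounded vowel), it takes -utu, giving *tiniduutu*.
The diminutive form *tiniduutu*: final sound = /u/, a vowel → -so → *tiniduutuso*.

tiniduutuso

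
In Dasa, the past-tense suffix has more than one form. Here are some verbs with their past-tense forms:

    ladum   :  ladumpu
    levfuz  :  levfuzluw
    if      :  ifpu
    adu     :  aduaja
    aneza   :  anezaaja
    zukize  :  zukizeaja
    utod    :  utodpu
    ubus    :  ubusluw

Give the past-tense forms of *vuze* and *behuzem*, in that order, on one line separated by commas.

The pattern is sibilance of the final sound: -luw when the stem ends in a sibilant (*levfuz*, *ubus*); -pu when the stem ends in a non-sibilant consonant (*ladum*, *if*, *utod*); -aja when the stem ends in a vowel (*adu*, *aneza*, *zukize*).
The final sound of *vuze* is /e/, which is a vowel, so the suffix is -aja, giving *vuzeaja*.
*behuzem* — final sound /m/ (a non-sibilant consonant) → -pu → *behuzempu*.

vuzeaja, behuzempu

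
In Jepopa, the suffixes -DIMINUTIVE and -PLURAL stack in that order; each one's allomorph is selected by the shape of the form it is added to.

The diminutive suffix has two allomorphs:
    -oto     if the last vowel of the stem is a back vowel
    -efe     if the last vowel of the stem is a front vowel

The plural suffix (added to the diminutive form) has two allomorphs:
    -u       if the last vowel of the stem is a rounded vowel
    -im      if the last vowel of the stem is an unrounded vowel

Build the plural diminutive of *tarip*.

*tarip*: last vowel = /i/, a front vowel → -efe → *taripefe*.
The last vowel of the diminutive form *taripefe* is /e/, which is an unrounded vowel, so the plural suffix is -im, giving *taripefeim*.

taripefeim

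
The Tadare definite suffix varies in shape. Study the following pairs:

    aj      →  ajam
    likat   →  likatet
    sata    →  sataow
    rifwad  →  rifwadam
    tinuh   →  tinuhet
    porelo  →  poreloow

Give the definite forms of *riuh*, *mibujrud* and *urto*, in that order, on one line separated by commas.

The suffix is conditioned by the final sound: -et when the stem ends in a voiceless consonant (*likat*, *tinuh*); -am when the stem ends in a voiced consonant (*aj*, *rifwad*); -ow when the stem ends in a vowel (*sata*, *porelo*).
The final sound of *riuh* is /h/, which is a voiceless consonant, so the suffix is -et, giving *riuhet*.
*mibujrud*: final sound = /d/, a voiced consonant → -am → *mibujrudam*.
Since the final sound of *urto* is /o/ (a vowel), it takes -ow, giving *urtoow*.

riuhet, mibujrudam, urtoow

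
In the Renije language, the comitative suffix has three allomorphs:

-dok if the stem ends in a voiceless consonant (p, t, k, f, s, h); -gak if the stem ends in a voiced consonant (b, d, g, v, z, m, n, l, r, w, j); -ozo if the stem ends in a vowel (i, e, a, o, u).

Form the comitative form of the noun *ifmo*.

ifmoozo

Since the final sound of *ifmo* is /o/ (a vowel), it takes -ozo, giving *ifmoozo*.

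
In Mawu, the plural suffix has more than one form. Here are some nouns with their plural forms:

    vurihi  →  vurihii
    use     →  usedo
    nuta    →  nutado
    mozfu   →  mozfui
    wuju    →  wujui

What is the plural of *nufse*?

nufsedo

The alternation tracks the last vowel of the stem — -i when the last vowel of the stem is a high vowel (*vurihi*, *mozfu*, *wuju*); -do when the last vowel of the stem is a non-high vowel (*use*, *nuta*).
*nufse*: last vowel = /e/, a non-high vowel → -do → *nufsedo*.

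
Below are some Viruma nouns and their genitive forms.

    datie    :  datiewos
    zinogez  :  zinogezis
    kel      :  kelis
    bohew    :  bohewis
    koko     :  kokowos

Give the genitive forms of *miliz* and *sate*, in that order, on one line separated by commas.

milizis, satewos

Looking at the final sound of each stem: -is when the stem ends in a consonant (*zinogez*, *kel*, *bohew*); -wos when the stem ends in a vowel (*datie*, *koko*).
*miliz*: final sound = /z/, a consonant → -is → *milizis*.
Since the final sound of *sate* is /e/ (a vowel), it takes -wos, giving *satewos*.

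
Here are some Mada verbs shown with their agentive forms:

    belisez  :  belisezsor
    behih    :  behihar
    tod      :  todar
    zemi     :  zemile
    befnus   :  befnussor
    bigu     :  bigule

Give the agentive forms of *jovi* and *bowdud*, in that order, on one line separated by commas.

The pattern is sibilance of the final sound: -sor when the stem ends in a sibilant (*belisez*, *befnus*); -ar when the stem ends in a non-sibilant consonant (*behih*, *tod*); -le when the stem ends in a vowel (*zemi*, *bigu*).
*jovi*: final sound = /i/, a vowel → -le → *jovile*.
Since the final sound of *bowdud* is /d/ (a non-sibilant consonant), it takes -ar, giving *bowdudar*.

jovile, bowdudar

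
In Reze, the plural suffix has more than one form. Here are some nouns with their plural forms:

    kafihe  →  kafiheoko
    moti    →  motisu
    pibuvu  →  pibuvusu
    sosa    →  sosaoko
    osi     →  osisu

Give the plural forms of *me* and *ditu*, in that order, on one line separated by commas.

Looking at the last vowel of each stem: -su when the last vowel of the stem is a high vowel (*moti*, *pibuvu*, *osi*); -oko when the last vowel of the stem is a non-high vowel (*kafihe*, *sosa*).
Since the last vowel of *me* is /e/ (a non-high vowel), it takes -oko, giving *meoko*.
Since the last vowel of *ditu* is /u/ (a high vowel), it takes -su, giving *ditusu*.

meoko, ditusu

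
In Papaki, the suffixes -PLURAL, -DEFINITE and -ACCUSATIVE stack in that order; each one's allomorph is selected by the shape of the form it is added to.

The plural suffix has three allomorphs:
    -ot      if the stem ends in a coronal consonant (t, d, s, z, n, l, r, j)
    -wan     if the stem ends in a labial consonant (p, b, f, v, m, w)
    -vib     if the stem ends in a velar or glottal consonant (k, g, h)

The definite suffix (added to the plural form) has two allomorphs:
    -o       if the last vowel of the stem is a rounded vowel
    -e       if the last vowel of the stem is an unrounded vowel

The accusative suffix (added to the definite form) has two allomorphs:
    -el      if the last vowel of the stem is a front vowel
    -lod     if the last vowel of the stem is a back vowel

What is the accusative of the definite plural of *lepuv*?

*lepuv* — final consonant /v/ (labial) → -wan → *lepuvwan*.
The last vowel of the plural form *lepuvwan* is /a/, which is an unrounded vowel, so the definite suffix is -e, giving *lepuvwane*.
The definite form *lepuvwane* — last vowel /e/ (a front vowel) → -el → *lepuvwaneel*.

lepuvwaneel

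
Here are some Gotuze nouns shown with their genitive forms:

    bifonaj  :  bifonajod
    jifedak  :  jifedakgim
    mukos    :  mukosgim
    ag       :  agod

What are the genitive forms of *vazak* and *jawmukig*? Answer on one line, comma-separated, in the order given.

vazakgim, jawmukigod

The suffix is conditioned by the final consonant: -gim when the stem ends in a voiceless consonant (*jifedak*, *mukos*); -od when the stem ends in a voiced consonant (*bifonaj*, *ag*).
*vazak*: final consonant = /k/, voiceless → -gim → *vazakgim*.
*jawmukig* — final consonant /g/ (voiced) → -od → *jawmukigod*.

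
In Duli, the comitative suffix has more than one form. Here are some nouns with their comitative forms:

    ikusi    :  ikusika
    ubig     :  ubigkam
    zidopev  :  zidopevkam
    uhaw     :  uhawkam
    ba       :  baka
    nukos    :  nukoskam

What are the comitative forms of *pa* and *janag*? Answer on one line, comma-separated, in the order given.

paka, janagkam

The alternation tracks the final sound of the stem — -kam when the stem ends in a consonant (*ubig*, *zidopev*, *uhaw*, *nukos*); -ka when the stem ends in a vowel (*ikusi*, *ba*).
Since the final sound of *pa* is /a/ (a vowel), it takes -ka, giving *paka*.
*janag* — final sound /g/ (a consonant) → -kam → *janagkam*.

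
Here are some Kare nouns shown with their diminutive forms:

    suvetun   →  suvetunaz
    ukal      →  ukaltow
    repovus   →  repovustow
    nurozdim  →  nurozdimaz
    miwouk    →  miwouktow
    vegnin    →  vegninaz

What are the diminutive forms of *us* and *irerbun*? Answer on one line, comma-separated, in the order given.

ustow, irerbunaz

The pattern is nasality of the final consonant: -az when the stem ends in a nasal (*suvetun*, *nurozdim*, *vegnin*); -tow when the stem ends in a non-nasal consonant (*ukal*, *repovus*, *miwouk*).
*us*: final consonant = /s/, non-nasal → -tow → *ustow*.
Since the final consonant of *irerbun* is /n/ (a nasal), it takes -az, giving *irerbunaz*.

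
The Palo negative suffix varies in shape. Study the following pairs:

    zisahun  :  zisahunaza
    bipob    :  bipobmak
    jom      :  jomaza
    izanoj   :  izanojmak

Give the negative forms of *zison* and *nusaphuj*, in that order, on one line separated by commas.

zisonaza, nusaphujmak

The suffix is conditioned by the final consonant: -aza when the stem ends in a nasal (*zisahun*, *jom*); -mak when the stem ends in a non-nasal consonant (*bipob*, *izanoj*).
The final consonant of *zison* is /n/, which is a nasal, so the suffix is -aza, giving *zisonaza*.
Since the final consonant of *nusaphuj* is /j/ (non-nasal), it takes -mak, giving *nusaphujmak*.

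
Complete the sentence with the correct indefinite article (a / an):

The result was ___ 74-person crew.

The indefinite article is chosen by the initial *sound* of the following word, not its spelling.
The number *74* is spoken "seventy-…", beginning with /ˈsɛvənti/ — a consonant sound.
So the article is *a*: The result was a 74-person crew.

a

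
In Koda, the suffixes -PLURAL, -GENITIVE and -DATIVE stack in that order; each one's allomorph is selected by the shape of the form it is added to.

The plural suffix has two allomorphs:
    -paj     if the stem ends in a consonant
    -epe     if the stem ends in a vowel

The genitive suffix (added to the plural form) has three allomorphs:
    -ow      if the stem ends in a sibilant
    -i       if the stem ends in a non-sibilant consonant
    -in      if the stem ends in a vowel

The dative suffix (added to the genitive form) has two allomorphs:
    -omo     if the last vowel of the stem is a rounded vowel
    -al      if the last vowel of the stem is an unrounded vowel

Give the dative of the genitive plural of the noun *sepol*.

sepolpajial

*sepol* — final sound /l/ (a consonant) → -paj → *sepolpaj*.
The plural form *sepolpaj* — final sound /j/ (a non-sibilant consonant) → -i → *sepolpaji*.
The last vowel of the genitive form *sepolpaji* is /i/, which is an unrounded vowel, so the dative suffix is -al, giving *sepolpajial*.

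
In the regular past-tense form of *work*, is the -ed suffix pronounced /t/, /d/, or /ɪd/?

The stem *work* ends in a voiceless consonant other than /t/.
The -ed suffix is realized as /ɪd/ after /t, d/; as /t/ after other voiceless consonants; and as /d/ after other voiced sounds.
So -ed on *work* is pronounced /t/.

/t/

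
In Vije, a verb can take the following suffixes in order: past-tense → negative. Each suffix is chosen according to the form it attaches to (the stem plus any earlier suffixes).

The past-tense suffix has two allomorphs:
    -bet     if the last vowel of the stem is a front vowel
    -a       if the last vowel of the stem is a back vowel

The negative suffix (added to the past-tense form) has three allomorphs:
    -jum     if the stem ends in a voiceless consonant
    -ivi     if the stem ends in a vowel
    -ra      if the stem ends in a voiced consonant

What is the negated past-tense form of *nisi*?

nisibetjum

The last vowel of *nisi* is /i/, which is a front vowel, so the past-tense suffix is -bet, giving *nisibet*.
The past-tense form *nisibet* — final sound /t/ (a voiceless consonant) → -jum → *nisibetjum*.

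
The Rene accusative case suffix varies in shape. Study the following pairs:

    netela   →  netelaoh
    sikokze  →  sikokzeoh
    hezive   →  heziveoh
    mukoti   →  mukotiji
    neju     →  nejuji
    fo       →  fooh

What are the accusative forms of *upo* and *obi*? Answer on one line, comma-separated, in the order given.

The pattern is height harmony: -ji when the last vowel of the stem is a high vowel (*mukoti*, *neju*); -oh when the last vowel of the stem is a non-high vowel (*netela*, *sikokze*, *hezive*, *fo*).
*upo* — last vowel /o/ (a non-high vowel) → -oh → *upooh*.
The last vowel of *obi* is /i/, which is a high vowel, so the suffix is -ji, giving *obiji*.

upooh, obiji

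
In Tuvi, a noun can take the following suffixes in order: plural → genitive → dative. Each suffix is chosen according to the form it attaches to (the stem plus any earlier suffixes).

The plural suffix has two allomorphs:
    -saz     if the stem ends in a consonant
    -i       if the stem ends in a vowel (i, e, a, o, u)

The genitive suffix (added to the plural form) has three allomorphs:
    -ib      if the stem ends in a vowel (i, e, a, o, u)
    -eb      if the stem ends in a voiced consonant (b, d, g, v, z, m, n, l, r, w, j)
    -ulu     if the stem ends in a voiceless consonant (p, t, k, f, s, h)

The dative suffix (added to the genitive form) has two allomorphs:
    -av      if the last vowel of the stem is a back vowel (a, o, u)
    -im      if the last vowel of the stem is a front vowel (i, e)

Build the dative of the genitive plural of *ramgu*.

ramguiibim

The final sound of *ramgu* is /u/, which is a vowel, so the plural suffix is -i, giving *ramgui*.
The final sound of the plural form *ramgui* is /i/, which is a vowel, so the genitive suffix is -ib, giving *ramguiib*.
The genitive form *ramguiib* — last vowel /i/ (a front vowel) → -im → *ramguiibim*.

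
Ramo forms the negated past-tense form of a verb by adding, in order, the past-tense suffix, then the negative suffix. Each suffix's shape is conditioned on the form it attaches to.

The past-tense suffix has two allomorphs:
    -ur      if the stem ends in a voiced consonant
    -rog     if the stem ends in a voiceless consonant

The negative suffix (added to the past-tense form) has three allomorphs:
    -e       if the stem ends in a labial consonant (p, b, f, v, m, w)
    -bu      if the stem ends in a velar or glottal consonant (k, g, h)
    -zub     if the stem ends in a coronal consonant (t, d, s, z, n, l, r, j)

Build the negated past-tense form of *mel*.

*mel*: final consonant = /l/, voiced → -ur → *melur*.
The final consonant of the past-tense form *melur* is /r/, which is coronal, so the negative suffix is -zub, giving *melurzub*.

melurzub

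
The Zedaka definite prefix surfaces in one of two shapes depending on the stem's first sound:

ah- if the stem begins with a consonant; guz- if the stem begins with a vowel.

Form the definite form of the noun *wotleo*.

ahwotleo

*wotleo* — first sound /w/ (a consonant) → ah- → *ahwotleo*.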